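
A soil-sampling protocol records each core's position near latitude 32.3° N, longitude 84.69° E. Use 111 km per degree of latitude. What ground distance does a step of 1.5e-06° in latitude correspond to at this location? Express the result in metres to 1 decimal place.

1.5e-06° × 111000 m/° = 0.1665 m.

0.2 metres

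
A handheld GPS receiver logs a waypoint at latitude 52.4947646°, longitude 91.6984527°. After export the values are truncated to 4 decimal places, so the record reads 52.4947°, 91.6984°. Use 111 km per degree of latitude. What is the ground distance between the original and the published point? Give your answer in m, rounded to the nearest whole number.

Δlat = 52.4947646 − 52.4947 = +0.0000646°; Δlon = 91.6984527 − 91.6984 = +0.0000527°.
N–S: 0.0000646° × 111000 m/° = 7.1706 m.
East–west at this latitude: 0.0000527° × 111000 × cos 52.4947° ≈ 0.0000527 × 67580.7 = 3.5615 m.
Hypotenuse of the two orthogonal shifts: √(7.1706² + 3.5615²) = 8.00636 m.

8 m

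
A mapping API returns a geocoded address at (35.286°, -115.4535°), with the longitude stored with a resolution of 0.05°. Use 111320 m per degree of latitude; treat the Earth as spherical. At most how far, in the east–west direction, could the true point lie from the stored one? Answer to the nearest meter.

With a 0.05° grid the true value lies within half a step, ±0.05°/2 = ±0.025°, of the stored one.
Parallels shrink by cos φ, so at 35.286° a degree of longitude is 111320 × 0.8163 ≈ 90868.2 m.
Maximum E–W displacement: 0.025 × 90868.2 = 2271.7 m.

2272 meters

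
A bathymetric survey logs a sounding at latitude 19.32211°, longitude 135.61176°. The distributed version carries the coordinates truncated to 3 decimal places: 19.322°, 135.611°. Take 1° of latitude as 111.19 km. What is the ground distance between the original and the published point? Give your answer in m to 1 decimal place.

Δlat = 19.32211 − 19.322 = +0.00011°; Δlon = 135.61176 − 135.611 = +0.00076°.
N–S: 0.00011° × 111190 m/° = 12.2309 m.
E–W at 19.322°: 0.00076° × 111190 × cos 19.322° = 0.00076 × 111190 × 0.9437 ≈ 79.7446 m.
Combined displacement = (12.2309² + 79.7446²)^½ ≈ 80.6771 m.

80.7 m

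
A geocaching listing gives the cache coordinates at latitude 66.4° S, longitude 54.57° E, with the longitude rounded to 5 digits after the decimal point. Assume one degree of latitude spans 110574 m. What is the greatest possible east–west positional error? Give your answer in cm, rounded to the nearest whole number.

Rounding to 5 decimal places leaves the longitude within ±5e-06° of the true value.
Parallels shrink by cos φ, so at 66.4° a degree of longitude is 110574 × 0.4003 ≈ 44268.2 m.
So at most 5e-06° × 44268.2 ≈ 0.221341 m east–west.
That is 0.221341 m = 22.134 cm.

22 cm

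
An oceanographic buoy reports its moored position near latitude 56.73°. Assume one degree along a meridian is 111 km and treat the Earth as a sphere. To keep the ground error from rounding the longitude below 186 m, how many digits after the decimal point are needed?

3 decimal places

At 56.73° one degree of longitude covers 111000 × cos 56.73° ≈ 111000 × 0.5486 ≈ 60892.9 m.
Rounding to N decimal places gives at most 0.5 × 10⁻ᴺ degrees of error, i.e. 0.5 × 10⁻ᴺ × 60892.9 m.
Setting 30446.5 × 10⁻ᴺ ≤ 186 gives 10ᴺ ≥ 163.7, i.e. N ≥ 2.21.
N = 2 would give 304 m (too coarse); N = 3 gives 30.4 m ≤ 186 m.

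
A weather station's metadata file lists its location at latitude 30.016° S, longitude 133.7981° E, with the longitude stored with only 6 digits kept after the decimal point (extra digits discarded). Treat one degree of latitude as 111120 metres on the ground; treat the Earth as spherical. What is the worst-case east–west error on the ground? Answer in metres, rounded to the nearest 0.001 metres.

0.096 metres

Truncating at 6 decimal places can drop up to a full unit in the last place, so the longitude may be off by as much as 1e-06°.
Parallels shrink by cos φ, so at 30.016° a degree of longitude is 111120 × 0.8659 ≈ 96217.2 m.
East–west error: 1e-06° × 96217.2 m/° ≈ 0.0962172 m.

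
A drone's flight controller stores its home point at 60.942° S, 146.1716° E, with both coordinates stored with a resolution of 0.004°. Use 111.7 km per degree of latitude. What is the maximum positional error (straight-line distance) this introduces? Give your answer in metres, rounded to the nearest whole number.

With a 0.004° grid the true value lies within half a step, ±0.004°/2 = ±0.002°, of the stored one.
Latitude error → 0.002 × 111700 = 223.4 m along the meridian.
East–west component at 60.942°: 0.002° × 111700 × cos 60.942° ≈ 0.002 × 54252.1 ≈ 108.504 m.
Combining orthogonally: (223.4² + 108.504²)^½ ≈ 248.356 m.

248 metres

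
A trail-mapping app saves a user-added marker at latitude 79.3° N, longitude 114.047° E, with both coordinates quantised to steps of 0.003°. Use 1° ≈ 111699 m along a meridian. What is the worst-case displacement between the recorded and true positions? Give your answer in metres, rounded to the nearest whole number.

170 metres

With a 0.003° grid the true value lies within half a step, ±0.003°/2 = ±0.0015°, of the stored one.
North–south component: 0.0015° × 111699 = 167.548 m.
E–W at 79.3°: 0.0015° × 111699 × cos 79.3° = 0.0015 × 111699 × 0.1857 ≈ 31.1082 m.
Combining orthogonally: (167.548² + 31.1082²)^½ ≈ 170.412 m.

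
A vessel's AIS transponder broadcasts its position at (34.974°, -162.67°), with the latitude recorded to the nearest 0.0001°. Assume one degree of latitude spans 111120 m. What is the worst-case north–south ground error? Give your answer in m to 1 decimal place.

5.6 m

Rounding to 4 decimal places leaves the latitude within ±5e-05° of the true value.
So the N–S error is at most 5e-05 × 111120 = 5.556 m.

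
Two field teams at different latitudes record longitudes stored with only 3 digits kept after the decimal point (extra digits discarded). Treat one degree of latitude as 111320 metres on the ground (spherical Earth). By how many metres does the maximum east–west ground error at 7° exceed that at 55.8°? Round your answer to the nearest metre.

Truncating at 3 decimal places can drop up to a full unit in the last place, so the longitude may be off by as much as 0.001°.
Error at 7° = 0.001° × 111320 × cos 7° ≈ 111.32 × 0.9925 = 110.49 m.
At 55.8°: 0.001° × 111320 × cos 55.8° = 0.001 × 111320 × 0.5621 ≈ 62.571 m.
So the lower-latitude error exceeds the higher by 110.49 − 62.571 = 47.919 m.

48 metres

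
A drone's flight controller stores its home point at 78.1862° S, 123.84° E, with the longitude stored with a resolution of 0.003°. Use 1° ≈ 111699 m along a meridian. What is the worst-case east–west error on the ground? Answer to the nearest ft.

With a 0.003° grid the true value lies within half a step, ±0.003°/2 = ±0.0015°, of the stored one.
At latitude 78.1862° a degree of longitude spans 111699 m × cos 78.1862° = 111699 × 0.2047 ≈ 22868.3 m.
East–west error: 0.0015° × 22868.3 m/° ≈ 34.3025 m.
In feet: 34.3025 m ÷ 0.3048 ≈ 112.54 ft.

113 ft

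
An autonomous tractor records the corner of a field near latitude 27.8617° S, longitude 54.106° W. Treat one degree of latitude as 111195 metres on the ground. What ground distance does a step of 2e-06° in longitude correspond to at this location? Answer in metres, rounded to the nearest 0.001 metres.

0.197 metres

One degree of longitude here spans 111195 × cos 27.8617° = 111195 × 0.8841 ≈ 98305.1 m; 2e-06° of that is 0.19661 m.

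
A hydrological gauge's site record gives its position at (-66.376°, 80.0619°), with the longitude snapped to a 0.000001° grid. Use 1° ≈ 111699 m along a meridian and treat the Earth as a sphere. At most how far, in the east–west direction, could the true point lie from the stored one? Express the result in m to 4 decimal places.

0.0224 m

With a 0.000001° grid the true value lies within half a step, ±0.000001°/2 = ±5e-07°, of the stored one.
At latitude 66.376° a degree of longitude spans 111699 m × cos 66.376° = 111699 × 0.4007 ≈ 44761.5 m.
East–west error: 5e-07° × 44761.5 m/° ≈ 0.0223807 m.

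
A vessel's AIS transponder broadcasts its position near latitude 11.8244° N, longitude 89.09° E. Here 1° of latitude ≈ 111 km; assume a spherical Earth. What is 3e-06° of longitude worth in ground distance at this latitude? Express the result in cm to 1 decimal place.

3e-06° of longitude at 11.8244° is 3e-06 × 111000 × cos 11.8244° ≈ 3e-06 × 108645 = 0.325934 m.
That is 0.325934 m = 32.593 cm.

32.6 cm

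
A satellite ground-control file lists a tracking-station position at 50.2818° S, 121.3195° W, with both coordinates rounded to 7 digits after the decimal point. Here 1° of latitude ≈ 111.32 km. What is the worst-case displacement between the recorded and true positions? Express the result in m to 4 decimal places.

0.0066 m

Rounding to 7 decimal places leaves each coordinate within ±5e-08° of the true value.
North–south component: 5e-08° × 111320 = 0.005566 m.
Longitude error → 5e-08 × 111320 × cos 50.2818° = 5e-08 × 111320 × 0.6390 ≈ 0.00355674 m.
Combining orthogonally: (0.005566² + 0.00355674²)^½ ≈ 0.00660536 m.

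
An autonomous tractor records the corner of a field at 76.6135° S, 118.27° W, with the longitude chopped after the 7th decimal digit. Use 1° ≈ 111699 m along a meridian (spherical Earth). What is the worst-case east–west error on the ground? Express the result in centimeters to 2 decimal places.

0.26 centimeters

Truncating at 7 decimal places can drop up to a full unit in the last place, so the longitude may be off by as much as 1e-07°.
One degree of longitude at 76.6135° is 111699 × cos 76.6135° ≈ 111699 × 0.2315 = 25860.4 m.
Maximum E–W displacement: 1e-07 × 25860.4 = 0.00258604 m.
That is 0.00258604 m = 0.2586 cm.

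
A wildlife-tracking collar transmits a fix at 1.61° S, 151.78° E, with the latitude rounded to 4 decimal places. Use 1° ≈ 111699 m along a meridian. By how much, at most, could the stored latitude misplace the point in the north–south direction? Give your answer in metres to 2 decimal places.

5.58 metres

Rounding to 4 decimal places leaves the latitude within ±5e-05° of the true value.
Along the meridian that is 5e-05° × 111699 m/° = 5.58495 m.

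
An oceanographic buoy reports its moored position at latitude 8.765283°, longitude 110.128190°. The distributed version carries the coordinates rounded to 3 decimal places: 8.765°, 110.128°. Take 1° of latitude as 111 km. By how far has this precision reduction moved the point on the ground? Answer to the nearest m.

Δlat = 8.765283 − 8.765 = +0.000283°; Δlon = 110.128190 − 110.128 = +0.000190°.
N–S: 0.000283° × 111000 m/° = 31.413 m.
E–W at 8.765°: 0.000190° × 111000 × cos 8.765° = 0.000190 × 111000 × 0.9883 ≈ 20.8437 m.
Hypotenuse of the two orthogonal shifts: √(31.413² + 20.8437²) = 37.6993 m.

38 m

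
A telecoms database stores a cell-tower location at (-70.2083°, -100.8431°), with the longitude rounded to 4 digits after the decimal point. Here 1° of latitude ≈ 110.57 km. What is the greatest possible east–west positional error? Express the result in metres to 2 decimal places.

Rounding to 4 decimal places leaves the longitude within ±5e-05° of the true value.
One degree of longitude at 70.2083° is 110570 × cos 70.2083° ≈ 110570 × 0.3386 = 37439.2 m.
Maximum E–W displacement: 5e-05 × 37439.2 = 1.87196 m.

1.87 metres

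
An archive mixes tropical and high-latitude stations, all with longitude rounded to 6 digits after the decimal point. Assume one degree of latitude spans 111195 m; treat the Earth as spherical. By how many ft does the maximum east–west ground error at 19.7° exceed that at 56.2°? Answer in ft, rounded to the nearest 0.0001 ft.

Rounding to 6 decimal places leaves the longitude within ±5e-07° of the true value.
Error at 19.7° = 5e-07° × 111195 × cos 19.7° ≈ 0.055597 × 0.9415 = 0.052343 m.
Error at 56.2° = 5e-07° × 111195 × cos 56.2° ≈ 0.055597 × 0.5563 = 0.030929 m.
So the lower-latitude error exceeds the higher by 0.052343 − 0.030929 = 0.021415 m.
In feet: 0.0214148 m ÷ 0.3048 ≈ 0.070258 ft.

0.0703 ft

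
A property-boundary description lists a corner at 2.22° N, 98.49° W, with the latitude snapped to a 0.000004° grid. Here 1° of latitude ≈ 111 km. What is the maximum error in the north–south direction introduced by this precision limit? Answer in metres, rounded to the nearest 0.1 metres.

0.2 metres

With a 0.000004° grid the true value lies within half a step, ±0.000004°/2 = ±2e-06°, of the stored one.
North–south distance: 2e-06° × 111000 m/° = 0.222 m.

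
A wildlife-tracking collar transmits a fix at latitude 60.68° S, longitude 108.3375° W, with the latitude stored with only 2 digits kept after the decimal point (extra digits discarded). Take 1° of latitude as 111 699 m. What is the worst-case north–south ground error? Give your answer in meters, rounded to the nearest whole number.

1117 meters

Truncating at 2 decimal places can drop up to a full unit in the last place, so the latitude may be off by as much as 0.01°.
So the N–S error is at most 0.01 × 111699 = 1116.99 m.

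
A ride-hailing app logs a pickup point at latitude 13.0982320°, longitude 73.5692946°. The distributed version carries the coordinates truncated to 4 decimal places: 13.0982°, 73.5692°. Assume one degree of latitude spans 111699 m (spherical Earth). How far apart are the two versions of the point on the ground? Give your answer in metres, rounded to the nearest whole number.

The latitude changed by +0.0000320° and the longitude by +0.0000946°.
North–south shift: 0.0000320 × 111699 = 3.57437 m.
East–west at this latitude: 0.0000946° × 111699 × cos 13.0982° ≈ 0.0000946 × 108793 = 10.2918 m.
Hypotenuse of the two orthogonal shifts: √(3.57437² + 10.2918²) = 10.8948 m.

11 metres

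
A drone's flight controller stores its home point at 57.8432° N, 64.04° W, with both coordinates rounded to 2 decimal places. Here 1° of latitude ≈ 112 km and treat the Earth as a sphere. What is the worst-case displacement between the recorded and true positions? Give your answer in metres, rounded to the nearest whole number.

Rounding to 2 decimal places leaves each coordinate within ±0.005° of the true value.
N–S: 0.005° × 112000 m/° = 560 m.
E–W at 57.8432°: 0.005° × 112000 × cos 57.8432° = 0.005 × 112000 × 0.5322 ≈ 298.053 m.
The two errors are perpendicular, so the maximum displacement is √(560² + 298.053²) ≈ 634.378 m.

634 metres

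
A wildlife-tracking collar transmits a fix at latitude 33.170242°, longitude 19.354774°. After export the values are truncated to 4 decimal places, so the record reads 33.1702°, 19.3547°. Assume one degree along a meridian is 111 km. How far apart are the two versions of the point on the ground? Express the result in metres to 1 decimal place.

The latitude changed by +0.000042° and the longitude by +0.000074°.
N–S: 0.000042° × 111000 m/° = 4.662 m.
E–W at 33.1702°: 0.000074° × 111000 × cos 33.1702° = 0.000074 × 111000 × 0.8370 ≈ 6.87552 m.
Hypotenuse of the two orthogonal shifts: √(4.662² + 6.87552²) = 8.30705 m.

8.3 metres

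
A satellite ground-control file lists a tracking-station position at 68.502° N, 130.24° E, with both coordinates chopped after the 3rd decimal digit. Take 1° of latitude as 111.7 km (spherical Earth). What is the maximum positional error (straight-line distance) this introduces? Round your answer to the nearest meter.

119 meters

Truncating at 3 decimal places can drop up to a full unit in the last place, so each coordinate may be off by as much as 0.001°.
N–S: 0.001° × 111700 m/° = 111.7 m.
E–W at 68.502°: 0.001° × 111700 × cos 68.502° = 0.001 × 111700 × 0.3665 ≈ 40.9346 m.
Worst case both components are at the extreme and orthogonal: √(111.7² + 40.9346²) ≈ 118.964 m.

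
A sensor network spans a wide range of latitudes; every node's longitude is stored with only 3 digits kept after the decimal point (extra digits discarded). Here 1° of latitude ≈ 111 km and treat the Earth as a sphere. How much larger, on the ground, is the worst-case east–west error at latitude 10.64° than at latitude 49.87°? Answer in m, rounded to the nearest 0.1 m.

37.5 m

Truncating at 3 decimal places can drop up to a full unit in the last place, so the longitude may be off by as much as 0.001°.
At 10.64°: 0.001° × 111000 × cos 10.64° = 0.001 × 111000 × 0.9828 ≈ 109.09 m.
Error at 49.87° = 0.001° × 111000 × cos 49.87° ≈ 111 × 0.6445 = 71.542 m.
So the lower-latitude error exceeds the higher by 109.09 − 71.542 = 37.549 m.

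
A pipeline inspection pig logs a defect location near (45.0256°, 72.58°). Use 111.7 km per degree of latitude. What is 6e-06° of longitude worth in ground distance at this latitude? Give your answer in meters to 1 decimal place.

0.5 meters

One degree of longitude here spans 111700 × cos 45.0256° = 111700 × 0.7068 ≈ 78948.5 m; 6e-06° of that is 0.473691 m.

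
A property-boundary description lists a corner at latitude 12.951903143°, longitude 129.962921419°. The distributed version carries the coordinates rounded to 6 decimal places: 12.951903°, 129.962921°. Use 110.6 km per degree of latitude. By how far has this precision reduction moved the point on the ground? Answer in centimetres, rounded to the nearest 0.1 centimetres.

The latitude changed by +0.000000143° and the longitude by +0.000000419°.
N–S: 0.000000143° × 110600 m/° = 0.0158158 m.
E–W at 12.9519°: 0.000000419° × 110600 × cos 12.9519° = 0.000000419 × 110600 × 0.9746 ≈ 0.0451624 m.
Hypotenuse of the two orthogonal shifts: √(0.0158158² + 0.0451624²) = 0.0478517 m.
That is 0.0478517 m = 4.7852 cm.

4.8 centimetres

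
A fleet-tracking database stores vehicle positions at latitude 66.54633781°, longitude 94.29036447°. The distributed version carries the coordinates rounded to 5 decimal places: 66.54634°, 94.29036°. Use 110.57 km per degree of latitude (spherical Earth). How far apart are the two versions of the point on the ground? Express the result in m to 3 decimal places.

The latitude changed by -0.00000219° and the longitude by +0.00000447°.
N–S: -0.00000219° × 110570 m/° = -0.242148 m.
E–W at 66.5463°: 0.00000447° × 110570 × cos 66.5463° = 0.00000447 × 110570 × 0.3980 ≈ 0.196714 m.
Hypotenuse of the two orthogonal shifts: √(0.242148² + 0.196714²) = 0.311981 m.

0.312 m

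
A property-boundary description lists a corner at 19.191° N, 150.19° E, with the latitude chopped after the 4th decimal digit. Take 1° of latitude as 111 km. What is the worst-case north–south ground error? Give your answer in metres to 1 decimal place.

11.1 metres

Truncating at 4 decimal places can drop up to a full unit in the last place, so the latitude may be off by as much as 0.0001°.
North–south distance: 0.0001° × 111000 m/° = 11.1 m.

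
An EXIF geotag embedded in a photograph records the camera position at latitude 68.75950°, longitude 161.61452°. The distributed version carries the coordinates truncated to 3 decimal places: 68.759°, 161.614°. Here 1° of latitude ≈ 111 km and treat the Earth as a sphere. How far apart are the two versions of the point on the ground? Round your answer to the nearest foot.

The latitude changed by +0.00050° and the longitude by +0.00052°.
North–south shift: 0.00050 × 111000 = 55.5 m.
E–W at 68.759°: 0.00052° × 111000 × cos 68.759° = 0.00052 × 111000 × 0.3623 ≈ 20.9115 m.
Hypotenuse of the two orthogonal shifts: √(55.5² + 20.9115²) = 59.3089 m.
In feet: 59.3089 m ÷ 0.3048 ≈ 194.58 ft.

195 feet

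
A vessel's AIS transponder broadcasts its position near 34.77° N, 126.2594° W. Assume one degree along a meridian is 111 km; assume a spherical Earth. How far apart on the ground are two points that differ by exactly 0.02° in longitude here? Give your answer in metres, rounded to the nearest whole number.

One degree of longitude here spans 111000 × cos 34.77° = 111000 × 0.8214 ≈ 91180.7 m; 0.02° of that is 1823.61 m.

1824 metres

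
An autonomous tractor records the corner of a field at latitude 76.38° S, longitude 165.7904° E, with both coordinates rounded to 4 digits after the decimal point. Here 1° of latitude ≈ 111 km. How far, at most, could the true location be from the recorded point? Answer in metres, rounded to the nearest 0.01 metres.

Rounding to 4 decimal places leaves each coordinate within ±5e-05° of the true value.
North–south component: 5e-05° × 111000 = 5.55 m.
Longitude error → 5e-05 × 111000 × cos 76.38° = 5e-05 × 111000 × 0.2355 ≈ 1.30692 m.
Worst case both components are at the extreme and orthogonal: √(5.55² + 1.30692²) ≈ 5.7018 m.

5.70 metres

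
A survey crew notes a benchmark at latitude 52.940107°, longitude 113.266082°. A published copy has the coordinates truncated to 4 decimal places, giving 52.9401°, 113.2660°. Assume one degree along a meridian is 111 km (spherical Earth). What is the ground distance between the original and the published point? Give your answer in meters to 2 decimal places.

5.54 meters

Δlat = 52.940107 − 52.9401 = +0.000007°; Δlon = 113.266082 − 113.2660 = +0.000082°.
N–S: 0.000007° × 111000 m/° = 0.777 m.
East–west at this latitude: 0.000082° × 111000 × cos 52.9401° ≈ 0.000082 × 66894.1 = 5.48532 m.
Distance: √(0.777² + 5.48532²) ≈ 5.54007 m.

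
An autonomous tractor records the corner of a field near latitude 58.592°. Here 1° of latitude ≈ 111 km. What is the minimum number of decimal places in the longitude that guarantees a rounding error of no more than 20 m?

At 58.592° one degree of longitude covers 111000 × cos 58.592° ≈ 111000 × 0.5211 ≈ 57845.3 m.
Rounding to N decimal places gives at most 0.5 × 10⁻ᴺ degrees of error, i.e. 0.5 × 10⁻ᴺ × 57845.3 m.
Need 0.5 × 57845.3 × 10⁻ᴺ ≤ 20 → 10⁻ᴺ ≤ 6.915e-04, so N ≥ 3.16.
At 3 places the error can reach 28.9 m, but 4 places keeps it to 2.89 m.

4 decimal places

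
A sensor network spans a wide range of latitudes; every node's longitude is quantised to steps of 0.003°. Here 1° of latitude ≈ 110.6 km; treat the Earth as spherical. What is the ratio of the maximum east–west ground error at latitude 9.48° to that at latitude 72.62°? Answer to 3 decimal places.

With a 0.003° grid the true value lies within half a step, ±0.003°/2 = ±0.0015°, of the stored one.
At 9.48°: 0.0015° × 110600 × cos 9.48° = 0.0015 × 110600 × 0.9863 ≈ 163.63 m.
At 72.62°: 0.0015° × 110600 × cos 72.62° = 0.0015 × 110600 × 0.2987 ≈ 49.556 m.
The ratio reduces to cos 9.48° / cos 72.62° = 0.9863/0.2987 ≈ 3.3020.

3.302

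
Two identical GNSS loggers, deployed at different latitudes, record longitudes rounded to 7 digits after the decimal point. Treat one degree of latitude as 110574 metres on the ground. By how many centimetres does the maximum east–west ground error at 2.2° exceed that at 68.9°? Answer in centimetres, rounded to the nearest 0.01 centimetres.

Rounding to 7 decimal places leaves the longitude within ±5e-08° of the true value.
At 2.2°: 5e-08° × 110574 × cos 2.2° = 5e-08 × 110574 × 0.9993 ≈ 0.0055246 m.
Error at 68.9° = 5e-08° × 110574 × cos 68.9° ≈ 0.0055287 × 0.3600 = 0.0019903 m.
So the lower-latitude error exceeds the higher by 0.0055246 − 0.0019903 = 0.0035343 m.
That is 0.00353431 m = 0.35343 cm.

0.35 centimetres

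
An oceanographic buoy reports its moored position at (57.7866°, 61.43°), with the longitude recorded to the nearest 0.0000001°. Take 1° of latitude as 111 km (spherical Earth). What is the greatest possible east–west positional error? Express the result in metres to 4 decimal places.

Rounding to 7 decimal places leaves the longitude within ±5e-08° of the true value.
At latitude 57.7866° a degree of longitude spans 111000 m × cos 57.7866° = 111000 × 0.5331 ≈ 59171.2 m.
Maximum E–W displacement: 5e-08 × 59171.2 = 0.00295856 m.

0.0030 metres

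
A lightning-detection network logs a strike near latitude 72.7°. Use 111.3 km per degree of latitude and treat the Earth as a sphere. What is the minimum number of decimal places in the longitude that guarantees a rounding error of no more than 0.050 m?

6 decimal places

At 72.7° one degree of longitude covers 111300 × cos 72.7° ≈ 111300 × 0.2974 ≈ 33097.8 m.
N decimal places → at most half a unit in the last place, 0.5 × 10⁻ᴺ° = 33097.8/2 × 10⁻ᴺ m.
Setting 16548.9 × 10⁻ᴺ ≤ 0.050 gives 10ᴺ ≥ 3.31e+05, i.e. N ≥ 5.52.
So 6 decimal places suffice (0.0165 m); 5 would allow up to 0.165 m.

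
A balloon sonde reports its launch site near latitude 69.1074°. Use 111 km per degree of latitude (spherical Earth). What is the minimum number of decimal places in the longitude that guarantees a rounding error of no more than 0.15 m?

At 69.1074° one degree of longitude covers 111000 × cos 69.1074° ≈ 111000 × 0.3566 ≈ 39584.5 m.
N decimal places → at most half a unit in the last place, 0.5 × 10⁻ᴺ° = 39584.5/2 × 10⁻ᴺ m.
Setting 19792.3 × 10⁻ᴺ ≤ 0.15 gives 10ᴺ ≥ 1.319e+05, i.e. N ≥ 5.12.
At 5 places the error can reach 0.198 m, but 6 places keeps it to 0.0198 m.

6 decimal places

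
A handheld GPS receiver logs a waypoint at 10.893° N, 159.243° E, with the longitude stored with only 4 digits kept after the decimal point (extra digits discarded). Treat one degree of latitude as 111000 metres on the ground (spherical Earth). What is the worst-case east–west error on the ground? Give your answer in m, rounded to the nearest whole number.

11 m

Truncating at 4 decimal places can drop up to a full unit in the last place, so the longitude may be off by as much as 0.0001°.
At latitude 10.893° a degree of longitude spans 111000 m × cos 10.893° = 111000 × 0.9820 ≈ 109000 m.
So at most 0.0001° × 109000 ≈ 10.9 m east–west.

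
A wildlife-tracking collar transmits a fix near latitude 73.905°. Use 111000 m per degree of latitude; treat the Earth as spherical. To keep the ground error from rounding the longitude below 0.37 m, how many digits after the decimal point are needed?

At 73.905° one degree of longitude covers 111000 × cos 73.905° ≈ 111000 × 0.2772 ≈ 30772.6 m.
With N decimal places the half-ulp bound is 0.5·10⁻ᴺ°, or 0.5·10⁻ᴺ × 30772.6 m on the ground.
Setting 15386.3 × 10⁻ᴺ ≤ 0.37 gives 10ᴺ ≥ 4.158e+04, i.e. N ≥ 4.62.
N = 4 would give 1.54 m (too coarse); N = 5 gives 0.154 m ≤ 0.37 m.

5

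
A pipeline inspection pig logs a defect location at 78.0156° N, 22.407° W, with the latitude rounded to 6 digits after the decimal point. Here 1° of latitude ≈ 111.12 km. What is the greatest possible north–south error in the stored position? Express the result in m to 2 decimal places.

Rounding to 6 decimal places leaves the latitude within ±5e-07° of the true value.
North–south distance: 5e-07° × 111120 m/° = 0.05556 m.

0.06 m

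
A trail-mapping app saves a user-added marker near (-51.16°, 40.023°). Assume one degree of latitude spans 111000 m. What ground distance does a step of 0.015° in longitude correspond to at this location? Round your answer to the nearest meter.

1044 meters

At 51.16° a degree of longitude is 111000 × cos 51.16° ≈ 69613.4 m, so 0.015° corresponds to 1044.2 m.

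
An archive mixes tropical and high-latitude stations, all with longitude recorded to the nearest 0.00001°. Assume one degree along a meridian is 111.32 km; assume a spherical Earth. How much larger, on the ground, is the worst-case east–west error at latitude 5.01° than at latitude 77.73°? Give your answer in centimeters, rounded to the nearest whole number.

44 centimeters

Rounding to 5 decimal places leaves the longitude within ±5e-06° of the true value.
Error at 5.01° = 5e-06° × 111320 × cos 5.01° ≈ 0.5566 × 0.9962 = 0.55447 m.
Error at 77.73° = 5e-06° × 111320 × cos 77.73° ≈ 0.5566 × 0.2125 = 0.11829 m.
Difference: 0.55447 − 0.11829 = 0.43619 m.
That is 0.436186 m = 43.619 cm.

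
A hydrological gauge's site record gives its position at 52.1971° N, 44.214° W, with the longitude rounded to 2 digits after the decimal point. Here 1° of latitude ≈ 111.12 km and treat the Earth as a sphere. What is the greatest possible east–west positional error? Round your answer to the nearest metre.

Rounding to 2 decimal places leaves the longitude within ±0.005° of the true value.
One degree of longitude at 52.1971° is 111120 × cos 52.1971° ≈ 111120 × 0.6129 = 68110.7 m.
East–west error: 0.005° × 68110.7 m/° ≈ 340.553 m.

341 metres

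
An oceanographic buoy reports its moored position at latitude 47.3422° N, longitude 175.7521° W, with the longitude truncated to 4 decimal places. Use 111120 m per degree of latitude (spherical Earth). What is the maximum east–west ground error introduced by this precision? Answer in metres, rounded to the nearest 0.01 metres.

Truncating at 4 decimal places can drop up to a full unit in the last place, so the longitude may be off by as much as 0.0001°.
Parallels shrink by cos φ, so at 47.3422° a degree of longitude is 111120 × 0.6776 ≈ 75296.9 m.
East–west error: 0.0001° × 75296.9 m/° ≈ 7.52969 m.

7.53 metres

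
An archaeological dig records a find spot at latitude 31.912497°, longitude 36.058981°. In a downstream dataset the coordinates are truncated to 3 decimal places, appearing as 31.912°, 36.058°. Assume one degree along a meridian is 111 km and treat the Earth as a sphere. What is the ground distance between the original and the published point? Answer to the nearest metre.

108 metres

Δlat = 31.912497 − 31.912 = +0.000497°; Δlon = 36.058981 − 36.058 = +0.000981°.
North–south shift: 0.000497 × 111000 = 55.167 m.
E–W at 31.912°: 0.000981° × 111000 × cos 31.912° = 0.000981 × 111000 × 0.8489 ≈ 92.4333 m.
Combined displacement = (55.167² + 92.4333²)^½ ≈ 107.644 m.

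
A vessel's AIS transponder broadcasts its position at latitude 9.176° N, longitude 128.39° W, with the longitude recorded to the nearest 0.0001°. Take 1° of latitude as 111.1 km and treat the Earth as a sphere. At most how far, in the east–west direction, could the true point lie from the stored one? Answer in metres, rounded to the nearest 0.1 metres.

Rounding to 4 decimal places leaves the longitude within ±5e-05° of the true value.
One degree of longitude at 9.176° is 111100 × cos 9.176° ≈ 111100 × 0.9872 = 109678 m.
So at most 5e-05° × 109678 ≈ 5.48391 m east–west.

5.5 metres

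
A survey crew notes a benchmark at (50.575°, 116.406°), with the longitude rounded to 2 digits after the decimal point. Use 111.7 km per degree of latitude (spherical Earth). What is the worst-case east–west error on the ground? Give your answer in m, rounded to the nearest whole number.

Rounding to 2 decimal places leaves the longitude within ±0.005° of the true value.
One degree of longitude at 50.575° is 111700 × cos 50.575° ≈ 111700 × 0.6351 = 70937.1 m.
So at most 0.005° × 70937.1 ≈ 354.685 m east–west.

355 m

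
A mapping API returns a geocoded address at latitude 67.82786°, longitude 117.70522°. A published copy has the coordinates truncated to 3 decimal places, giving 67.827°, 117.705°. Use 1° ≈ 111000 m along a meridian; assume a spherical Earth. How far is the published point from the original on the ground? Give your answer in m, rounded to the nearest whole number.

96 m

The latitude changed by +0.00086° and the longitude by +0.00022°.
N–S: 0.00086° × 111000 m/° = 95.46 m.
E–W at 67.827°: 0.00022° × 111000 × cos 67.827° = 0.00022 × 111000 × 0.3774 ≈ 9.21622 m.
Hypotenuse of the two orthogonal shifts: √(95.46² + 9.21622²) = 95.9039 m.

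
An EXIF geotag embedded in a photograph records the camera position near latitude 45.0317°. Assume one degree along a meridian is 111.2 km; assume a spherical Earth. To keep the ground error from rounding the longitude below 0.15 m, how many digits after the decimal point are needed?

6

At 45.0317° one degree of longitude covers 111200 × cos 45.0317° ≈ 111200 × 0.7067 ≈ 78586.8 m.
N decimal places → at most half a unit in the last place, 0.5 × 10⁻ᴺ° = 78586.8/2 × 10⁻ᴺ m.
Need 0.5 × 78586.8 × 10⁻ᴺ ≤ 0.15 → 10⁻ᴺ ≤ 3.817e-06, so N ≥ 5.42.
N = 5 would give 0.393 m (too coarse); N = 6 gives 0.0393 m ≤ 0.15 m.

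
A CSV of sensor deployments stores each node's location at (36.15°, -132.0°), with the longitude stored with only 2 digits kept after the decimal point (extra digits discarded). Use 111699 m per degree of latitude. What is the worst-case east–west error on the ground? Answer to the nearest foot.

Truncating at 2 decimal places can drop up to a full unit in the last place, so the longitude may be off by as much as 0.01°.
One degree of longitude at 36.15° is 111699 × cos 36.15° ≈ 111699 × 0.8075 = 90194.2 m.
East–west error: 0.01° × 90194.2 m/° ≈ 901.942 m.
In feet: 901.942 m ÷ 0.3048 ≈ 2959.1 ft.

2959 feet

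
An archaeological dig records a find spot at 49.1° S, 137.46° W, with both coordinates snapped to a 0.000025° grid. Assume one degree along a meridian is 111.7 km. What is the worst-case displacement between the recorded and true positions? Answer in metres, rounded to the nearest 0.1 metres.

With a 0.000025° grid the true value lies within half a step, ±0.000025°/2 = ±1.25e-05°, of the stored one.
N–S: 1.25e-05° × 111700 m/° = 1.39625 m.
East–west component at 49.1°: 1.25e-05° × 111700 × cos 49.1° ≈ 1.25e-05 × 73134.5 ≈ 0.914182 m.
Combining orthogonally: (1.39625² + 0.914182²)^½ ≈ 1.6689 m.

1.7 metres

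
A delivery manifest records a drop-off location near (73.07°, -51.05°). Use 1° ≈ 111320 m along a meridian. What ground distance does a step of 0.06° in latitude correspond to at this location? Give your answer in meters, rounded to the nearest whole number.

Along a meridian 0.06° is 0.06 × 111320 = 6679.2 m.

6679 meters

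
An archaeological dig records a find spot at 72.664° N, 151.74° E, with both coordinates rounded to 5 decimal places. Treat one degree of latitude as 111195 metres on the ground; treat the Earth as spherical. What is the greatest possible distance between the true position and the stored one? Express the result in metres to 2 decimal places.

Rounding to 5 decimal places leaves each coordinate within ±5e-06° of the true value.
North–south component: 5e-06° × 111195 = 0.555975 m.
East–west component at 72.664°: 5e-06° × 111195 × cos 72.664° ≈ 5e-06 × 33133.3 ≈ 0.165666 m.
Combining orthogonally: (0.555975² + 0.165666²)^½ ≈ 0.580132 m.

0.58 metres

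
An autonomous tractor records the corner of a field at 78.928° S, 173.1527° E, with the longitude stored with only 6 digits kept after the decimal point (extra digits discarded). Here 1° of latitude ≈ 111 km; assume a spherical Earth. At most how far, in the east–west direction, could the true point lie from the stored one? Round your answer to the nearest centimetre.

Truncating at 6 decimal places can drop up to a full unit in the last place, so the longitude may be off by as much as 1e-06°.
Parallels shrink by cos φ, so at 78.928° a degree of longitude is 111000 × 0.1920 ≈ 21316.7 m.
So at most 1e-06° × 21316.7 ≈ 0.0213167 m east–west.
That is 0.0213167 m = 2.1317 cm.

2 centimetres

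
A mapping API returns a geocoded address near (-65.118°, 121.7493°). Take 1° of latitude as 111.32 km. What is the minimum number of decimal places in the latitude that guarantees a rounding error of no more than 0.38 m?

6

One degree of latitude covers 111320 m.
With N decimal places the half-ulp bound is 0.5·10⁻ᴺ°, or 0.5·10⁻ᴺ × 111320 m on the ground.
Need 0.5 × 111320 × 10⁻ᴺ ≤ 0.38 → 10⁻ᴺ ≤ 6.827e-06, so N ≥ 5.17.
So 6 decimal places suffice (0.0557 m); 5 would allow up to 0.557 m.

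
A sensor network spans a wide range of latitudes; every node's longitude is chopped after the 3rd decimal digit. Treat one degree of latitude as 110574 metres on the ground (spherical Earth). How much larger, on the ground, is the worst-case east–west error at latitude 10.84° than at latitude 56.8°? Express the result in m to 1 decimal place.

Truncating at 3 decimal places can drop up to a full unit in the last place, so the longitude may be off by as much as 0.001°.
At 10.84°: 0.001° × 110574 × cos 10.84° = 0.001 × 110574 × 0.9822 ≈ 108.6 m.
Error at 56.8° = 0.001° × 110574 × cos 56.8° ≈ 110.57 × 0.5476 = 60.546 m.
Difference: 108.6 − 60.546 = 48.055 m.

48.1 m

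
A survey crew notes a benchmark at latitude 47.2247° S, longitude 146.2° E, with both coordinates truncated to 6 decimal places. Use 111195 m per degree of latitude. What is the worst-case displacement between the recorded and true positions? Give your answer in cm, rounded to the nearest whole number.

Truncating at 6 decimal places can drop up to a full unit in the last place, so each coordinate may be off by as much as 1e-06°.
North–south component: 1e-06° × 111195 = 0.111195 m.
E–W at 47.2247°: 1e-06° × 111195 × cos 47.2247° = 1e-06 × 111195 × 0.6791 ≈ 0.0755153 m.
The two errors are perpendicular, so the maximum displacement is √(0.111195² + 0.0755153²) ≈ 0.134413 m.
That is 0.134413 m = 13.441 cm.

13 cm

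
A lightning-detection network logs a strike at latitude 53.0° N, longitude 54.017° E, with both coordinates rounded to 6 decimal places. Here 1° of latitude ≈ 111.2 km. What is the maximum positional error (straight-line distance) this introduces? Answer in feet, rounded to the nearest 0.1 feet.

0.2 feet

Rounding to 6 decimal places leaves each coordinate within ±5e-07° of the true value.
Latitude error → 5e-07 × 111200 = 0.0556 m along the meridian.
East–west component at 53°: 5e-07° × 111200 × cos 53° ≈ 5e-07 × 66921.8 ≈ 0.0334609 m.
Combining orthogonally: (0.0556² + 0.0334609²)^½ ≈ 0.0648922 m.
Converting: 0.0648922 m × 3.2808 ft/m ≈ 0.2129 ft.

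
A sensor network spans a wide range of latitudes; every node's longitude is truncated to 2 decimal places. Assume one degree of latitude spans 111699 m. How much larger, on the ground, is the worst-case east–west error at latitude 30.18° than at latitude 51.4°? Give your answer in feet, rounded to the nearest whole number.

Truncating at 2 decimal places can drop up to a full unit in the last place, so the longitude may be off by as much as 0.01°.
Error at 30.18° = 0.01° × 111699 × cos 30.18° ≈ 1117 × 0.8645 = 965.58 m.
At 51.4°: 0.01° × 111699 × cos 51.4° = 0.01 × 111699 × 0.6239 ≈ 696.87 m.
Difference: 965.58 − 696.87 = 268.72 m.
Converting: 268.715 m × 3.2808 ft/m ≈ 881.61 ft.

882 feet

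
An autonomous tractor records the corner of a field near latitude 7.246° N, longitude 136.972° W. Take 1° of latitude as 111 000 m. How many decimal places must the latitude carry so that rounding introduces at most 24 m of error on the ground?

One degree of latitude covers 111000 m.
N decimal places → at most half a unit in the last place, 0.5 × 10⁻ᴺ° = 111000/2 × 10⁻ᴺ m.
Need 0.5 × 111000 × 10⁻ᴺ ≤ 24 → 10⁻ᴺ ≤ 4.324e-04, so N ≥ 3.36.
So 4 decimal places suffice (5.55 m); 3 would allow up to 55.5 m.

4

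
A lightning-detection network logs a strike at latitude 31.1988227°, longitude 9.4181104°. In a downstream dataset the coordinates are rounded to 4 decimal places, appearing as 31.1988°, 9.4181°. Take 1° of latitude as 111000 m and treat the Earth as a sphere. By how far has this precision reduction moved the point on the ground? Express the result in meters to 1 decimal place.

Δlat = 31.1988227 − 31.1988 = +0.0000227°; Δlon = 9.4181104 − 9.4181 = +0.0000104°.
North–south shift: 0.0000227 × 111000 = 2.5197 m.
E–W at 31.1988°: 0.0000104° × 111000 × cos 31.1988° = 0.0000104 × 111000 × 0.8554 ≈ 0.987445 m.
Hypotenuse of the two orthogonal shifts: √(2.5197² + 0.987445²) = 2.70628 m.

2.7 meters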